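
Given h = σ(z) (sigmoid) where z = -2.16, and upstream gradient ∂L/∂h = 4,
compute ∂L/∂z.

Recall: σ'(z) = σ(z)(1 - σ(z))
∂L/∂z = 0.3708

σ(-2.16) = 0.1034
σ'(-2.16) = σ(-2.16)(1 - σ(-2.16)) = 0.1034 × 0.8966 = 0.09271
∂L/∂z = ∂L/∂h · σ'(z) = 4 × 0.09271 = 0.3708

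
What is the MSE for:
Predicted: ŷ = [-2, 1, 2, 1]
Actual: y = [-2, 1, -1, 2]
MSE = 2.5

MSE = (1/4)((-2--2)² + (1-1)² + (2--1)² + (1-2)²) = (1/4)(0 + 0 + 9 + 1) = 2.5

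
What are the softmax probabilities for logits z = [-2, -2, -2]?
p = [0.3333, 0.3333, 0.3333]

exp(z) = [0.1353, 0.1353, 0.1353]
Sum = 0.406
p = [0.3333, 0.3333, 0.3333]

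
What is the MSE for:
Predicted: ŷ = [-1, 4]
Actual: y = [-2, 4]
MSE = 0.5

MSE = (1/2)((-1--2)² + (4-4)²) = (1/2)(1 + 0) = 0.5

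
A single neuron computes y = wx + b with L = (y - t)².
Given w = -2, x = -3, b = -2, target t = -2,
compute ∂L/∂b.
∂L/∂b = 12

y = wx + b = (-2)(-3) + -2 = 4
∂L/∂y = 2(y - t) = 2(4 - -2) = 12
∂y/∂b = 1
∂L/∂b = ∂L/∂y · ∂y/∂b = 12 × 1 = 12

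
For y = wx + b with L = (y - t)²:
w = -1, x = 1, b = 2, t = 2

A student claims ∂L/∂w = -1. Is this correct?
Incorrect

y = (-1)(1) + 2 = 1
∂L/∂y = 2(y - t) = 2(1 - 2) = -2
∂y/∂w = x = 1
∂L/∂w = -2 × 1 = -2

Claimed value: -1
Incorrect: The correct gradient is -2.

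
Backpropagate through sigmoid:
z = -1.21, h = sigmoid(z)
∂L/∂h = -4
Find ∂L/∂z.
∂L/∂z = -0.7078

σ(-1.21) = 0.2297
σ'(-1.21) = σ(-1.21)(1 - σ(-1.21)) = 0.2297 × 0.7703 = 0.1769
∂L/∂z = ∂L/∂h · σ'(z) = -4 × 0.1769 = -0.7078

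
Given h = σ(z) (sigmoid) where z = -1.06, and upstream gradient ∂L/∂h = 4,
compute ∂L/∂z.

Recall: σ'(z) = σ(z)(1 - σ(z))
∂L/∂z = 0.7644

σ(-1.06) = 0.2573
σ'(-1.06) = σ(-1.06)(1 - σ(-1.06)) = 0.2573 × 0.7427 = 0.1911
∂L/∂z = ∂L/∂h · σ'(z) = 4 × 0.1911 = 0.7644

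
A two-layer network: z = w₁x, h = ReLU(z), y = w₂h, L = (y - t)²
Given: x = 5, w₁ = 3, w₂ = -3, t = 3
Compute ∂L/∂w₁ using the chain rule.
∂L/∂w₁ = 1440

Forward pass:
z = w₁x = 3×5 = 15
h = ReLU(15) = 15
y = w₂h = -3×15 = -45

Backward pass:
∂L/∂y = 2(y - t) = 2(-45 - 3) = -96
∂y/∂h = w₂ = -3
∂h/∂z = 1 (ReLU derivative)
∂z/∂w₁ = x = 5

∂L/∂w₁ = -96 × -3 × 1 × 5 = 1440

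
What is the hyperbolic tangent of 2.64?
0.9899

tanh(2.64) = (e^(2.64) - e^(-2.64))/(e^(2.64) + e^(-2.64)) = 0.9899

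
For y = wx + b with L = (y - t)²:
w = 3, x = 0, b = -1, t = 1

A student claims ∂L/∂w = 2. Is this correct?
Incorrect

y = (3)(0) + -1 = -1
∂L/∂y = 2(y - t) = 2(-1 - 1) = -4
∂y/∂w = x = 0
∂L/∂w = -4 × 0 = 0

Claimed value: 2
Incorrect: The correct gradient is 0.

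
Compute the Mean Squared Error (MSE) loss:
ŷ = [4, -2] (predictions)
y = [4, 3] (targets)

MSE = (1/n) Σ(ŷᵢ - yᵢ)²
MSE = 12.5

MSE = (1/2)((4-4)² + (-2-3)²) = (1/2)(0 + 25) = 12.5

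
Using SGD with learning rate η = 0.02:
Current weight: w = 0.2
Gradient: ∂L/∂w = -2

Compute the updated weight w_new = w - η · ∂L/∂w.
w_new = 0.24

w_new = w - η·∂L/∂w = 0.2 - 0.02×(-2) = 0.2 - (-0.04) = 0.24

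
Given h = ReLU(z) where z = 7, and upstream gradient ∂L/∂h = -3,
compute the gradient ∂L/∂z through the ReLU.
∂L/∂z = -3

h = ReLU(7) = 7
Since z > 0: ∂h/∂z = 1
∂L/∂z = ∂L/∂h · ∂h/∂z = -3 × 1 = -3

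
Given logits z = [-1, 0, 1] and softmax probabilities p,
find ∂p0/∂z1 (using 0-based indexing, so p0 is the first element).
∂p0/∂z1 = -0.02203

p = softmax(z) = [0.09003, 0.2447, 0.6652]
p0 = 0.09003, p1 = 0.2447

∂p0/∂z1 = -p0 × p1 = -0.09003 × 0.2447 = -0.02203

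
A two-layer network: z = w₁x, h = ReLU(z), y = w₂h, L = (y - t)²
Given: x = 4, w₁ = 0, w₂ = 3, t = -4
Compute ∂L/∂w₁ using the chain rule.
∂L/∂w₁ = 0

Forward pass:
z = w₁x = 0×4 = 0
h = ReLU(0) = 0
y = w₂h = 3×0 = 0

Backward pass:
∂L/∂y = 2(y - t) = 2(0 - -4) = 8
∂y/∂h = w₂ = 3
∂h/∂z = 0 (ReLU derivative)
∂z/∂w₁ = x = 4

∂L/∂w₁ = 8 × 3 × 0 × 4 = 0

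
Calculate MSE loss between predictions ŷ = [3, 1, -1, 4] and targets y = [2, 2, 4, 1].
MSE = 9

MSE = (1/4)((3-2)² + (1-2)² + (-1-4)² + (4-1)²) = (1/4)(1 + 1 + 25 + 9) = 9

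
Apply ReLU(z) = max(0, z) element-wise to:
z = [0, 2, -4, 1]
h = [0, 2, 0, 1]

ReLU applied element-wise: max(0,0)=0, max(0,2)=2, max(0,-4)=0, max(0,1)=1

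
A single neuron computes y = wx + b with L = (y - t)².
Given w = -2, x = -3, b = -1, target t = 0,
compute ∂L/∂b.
∂L/∂b = 10

y = wx + b = (-2)(-3) + -1 = 5
∂L/∂y = 2(y - t) = 2(5 - 0) = 10
∂y/∂b = 1
∂L/∂b = ∂L/∂y · ∂y/∂b = 10 × 1 = 10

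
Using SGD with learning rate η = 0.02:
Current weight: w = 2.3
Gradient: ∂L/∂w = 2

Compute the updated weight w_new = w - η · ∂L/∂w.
w_new = 2.26

w_new = w - η·∂L/∂w = 2.3 - 0.02×(2) = 2.3 - (0.04) = 2.26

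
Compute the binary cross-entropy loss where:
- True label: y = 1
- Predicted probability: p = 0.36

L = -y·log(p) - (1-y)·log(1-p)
L = 1.022

L = -1·log(0.36) - 0·log(0.64) = -log(0.36) = 1.022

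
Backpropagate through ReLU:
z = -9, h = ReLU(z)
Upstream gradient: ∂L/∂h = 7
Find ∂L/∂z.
∂L/∂z = 0

h = ReLU(-9) = 0
Since z < 0: ∂h/∂z = 0
∂L/∂z = ∂L/∂h · ∂h/∂z = 7 × 0 = 0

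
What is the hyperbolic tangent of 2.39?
0.9833

tanh(2.39) = (e^(2.39) - e^(-2.39))/(e^(2.39) + e^(-2.39)) = 0.9833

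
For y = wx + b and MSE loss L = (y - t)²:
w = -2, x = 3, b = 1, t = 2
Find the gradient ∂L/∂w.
∂L/∂w = -42

y = wx + b = (-2)(3) + 1 = -5
∂L/∂y = 2(y - t) = 2(-5 - 2) = -14
∂y/∂w = x = 3
∂L/∂w = ∂L/∂y · ∂y/∂w = -14 × 3 = -42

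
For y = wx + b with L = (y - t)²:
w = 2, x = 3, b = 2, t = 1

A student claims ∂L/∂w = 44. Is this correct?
Incorrect

y = (2)(3) + 2 = 8
∂L/∂y = 2(y - t) = 2(8 - 1) = 14
∂y/∂w = x = 3
∂L/∂w = 14 × 3 = 42

Claimed value: 44
Incorrect: The correct gradient is 42.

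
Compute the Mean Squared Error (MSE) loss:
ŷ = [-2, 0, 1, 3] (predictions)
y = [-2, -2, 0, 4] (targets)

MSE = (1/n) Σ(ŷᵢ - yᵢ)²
MSE = 1.5

MSE = (1/4)((-2--2)² + (0--2)² + (1-0)² + (3-4)²) = (1/4)(0 + 4 + 1 + 1) = 1.5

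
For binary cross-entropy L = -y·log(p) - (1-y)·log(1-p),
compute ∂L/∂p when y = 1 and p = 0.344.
∂L/∂p = -2.907

∂L/∂p = -y/p + (1-y)/(1-p) = -1/0.344 + 0 = -2.907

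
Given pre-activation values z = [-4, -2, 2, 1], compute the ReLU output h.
h = [0, 0, 2, 1]

ReLU applied element-wise: max(0,-4)=0, max(0,-2)=0, max(0,2)=2, max(0,1)=1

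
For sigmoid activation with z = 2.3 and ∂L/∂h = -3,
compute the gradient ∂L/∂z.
∂L/∂z = -0.2485

σ(2.3) = 0.9089
σ'(2.3) = σ(2.3)(1 - σ(2.3)) = 0.9089 × 0.09112 = 0.08282
∂L/∂z = ∂L/∂h · σ'(z) = -3 × 0.08282 = -0.2485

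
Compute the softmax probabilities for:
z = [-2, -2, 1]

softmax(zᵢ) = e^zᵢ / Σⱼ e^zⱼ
p = [0.0453, 0.0453, 0.9094]

exp(z) = [0.1353, 0.1353, 2.718]
Sum = 2.989
p = [0.0453, 0.0453, 0.9094]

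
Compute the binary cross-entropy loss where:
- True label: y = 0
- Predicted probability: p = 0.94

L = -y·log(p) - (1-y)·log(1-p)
L = 2.813

L = -0·log(0.94) - 1·log(0.06) = -log(0.06) = 2.813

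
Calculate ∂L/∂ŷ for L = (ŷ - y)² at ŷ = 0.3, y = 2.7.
∂L/∂ŷ = -4.8

∂L/∂ŷ = 2(ŷ - y) = 2(0.3 - 2.7) = 2(-2.4) = -4.8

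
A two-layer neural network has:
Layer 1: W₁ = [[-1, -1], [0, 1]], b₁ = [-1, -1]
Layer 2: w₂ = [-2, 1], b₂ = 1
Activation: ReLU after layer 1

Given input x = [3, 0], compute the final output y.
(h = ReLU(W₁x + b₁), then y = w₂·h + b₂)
y = 1

Layer 1 pre-activation: z₁ = [-4, -1]
After ReLU: h = [0, 0]
Layer 2 output: y = -2×0 + 1×0 + 1 = 1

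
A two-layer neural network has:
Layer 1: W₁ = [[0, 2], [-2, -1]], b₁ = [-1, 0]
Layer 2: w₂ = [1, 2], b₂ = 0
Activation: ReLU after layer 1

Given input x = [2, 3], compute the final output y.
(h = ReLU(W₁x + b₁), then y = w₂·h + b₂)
y = 5

Layer 1 pre-activation: z₁ = [5, -7]
After ReLU: h = [5, 0]
Layer 2 output: y = 1×5 + 2×0 + 0 = 5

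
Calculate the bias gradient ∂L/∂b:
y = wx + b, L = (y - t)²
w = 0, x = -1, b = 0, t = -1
∂L/∂b = 2

y = wx + b = (0)(-1) + 0 = 0
∂L/∂y = 2(y - t) = 2(0 - -1) = 2
∂y/∂b = 1
∂L/∂b = ∂L/∂y · ∂y/∂b = 2 × 1 = 2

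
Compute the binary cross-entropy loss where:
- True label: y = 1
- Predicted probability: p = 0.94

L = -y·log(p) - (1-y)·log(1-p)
L = 0.06188

L = -1·log(0.94) - 0·log(0.06) = -log(0.94) = 0.06188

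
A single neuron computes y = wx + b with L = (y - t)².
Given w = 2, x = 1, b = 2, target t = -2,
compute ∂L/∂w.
∂L/∂w = 12

y = wx + b = (2)(1) + 2 = 4
∂L/∂y = 2(y - t) = 2(4 - -2) = 12
∂y/∂w = x = 1
∂L/∂w = ∂L/∂y · ∂y/∂w = 12 × 1 = 12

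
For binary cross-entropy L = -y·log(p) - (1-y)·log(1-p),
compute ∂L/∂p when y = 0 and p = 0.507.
∂L/∂p = 2.028

∂L/∂p = -y/p + (1-y)/(1-p) = 0 + 1/0.493 = 2.028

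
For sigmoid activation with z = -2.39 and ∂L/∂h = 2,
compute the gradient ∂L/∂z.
∂L/∂z = 0.1538

σ(-2.39) = 0.08394
σ'(-2.39) = σ(-2.39)(1 - σ(-2.39)) = 0.08394 × 0.9161 = 0.07689
∂L/∂z = ∂L/∂h · σ'(z) = 2 × 0.07689 = 0.1538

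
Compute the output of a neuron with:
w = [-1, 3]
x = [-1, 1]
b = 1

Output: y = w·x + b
y = 5

y = (-1)(-1) + (3)(1) + 1 = 5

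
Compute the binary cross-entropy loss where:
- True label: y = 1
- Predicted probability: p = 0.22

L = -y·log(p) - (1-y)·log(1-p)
L = 1.514

L = -1·log(0.22) - 0·log(0.78) = -log(0.22) = 1.514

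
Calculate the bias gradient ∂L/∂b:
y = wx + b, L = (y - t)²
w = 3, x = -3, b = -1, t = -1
∂L/∂b = -18

y = wx + b = (3)(-3) + -1 = -10
∂L/∂y = 2(y - t) = 2(-10 - -1) = -18
∂y/∂b = 1
∂L/∂b = ∂L/∂y · ∂y/∂b = -18 × 1 = -18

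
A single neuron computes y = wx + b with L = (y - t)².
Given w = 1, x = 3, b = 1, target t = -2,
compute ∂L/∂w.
∂L/∂w = 36

y = wx + b = (1)(3) + 1 = 4
∂L/∂y = 2(y - t) = 2(4 - -2) = 12
∂y/∂w = x = 3
∂L/∂w = ∂L/∂y · ∂y/∂w = 12 × 3 = 36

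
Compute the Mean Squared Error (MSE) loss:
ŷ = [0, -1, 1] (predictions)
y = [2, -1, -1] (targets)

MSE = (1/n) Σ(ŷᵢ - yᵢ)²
MSE = 2.667

MSE = (1/3)((0-2)² + (-1--1)² + (1--1)²) = (1/3)(4 + 0 + 4) = 2.667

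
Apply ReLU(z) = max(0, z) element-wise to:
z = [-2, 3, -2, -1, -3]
h = [0, 3, 0, 0, 0]

ReLU applied element-wise: max(0,-2)=0, max(0,3)=3, max(0,-2)=0, max(0,-1)=0, max(0,-3)=0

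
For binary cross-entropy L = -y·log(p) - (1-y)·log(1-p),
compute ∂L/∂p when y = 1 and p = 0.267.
∂L/∂p = -3.745

∂L/∂p = -y/p + (1-y)/(1-p) = -1/0.267 + 0 = -3.745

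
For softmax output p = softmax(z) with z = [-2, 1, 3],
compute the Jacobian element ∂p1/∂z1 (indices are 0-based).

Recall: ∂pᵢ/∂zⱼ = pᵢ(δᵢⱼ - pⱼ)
∂p1/∂z1 = 0.1045

p = softmax(z) = [0.0059, 0.1185, 0.8756]
p1 = 0.1185

∂p1/∂z1 = p1(1 - p1) = 0.1185 × (1 - 0.1185) = 0.1045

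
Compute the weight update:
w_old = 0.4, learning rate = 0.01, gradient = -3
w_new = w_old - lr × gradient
w_new = 0.43

w_new = w - η·∂L/∂w = 0.4 - 0.01×(-3) = 0.4 - (-0.03) = 0.43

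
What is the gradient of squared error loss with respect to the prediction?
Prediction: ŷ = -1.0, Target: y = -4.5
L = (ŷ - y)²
∂L/∂ŷ = 7.0

∂L/∂ŷ = 2(ŷ - y) = 2(-1.0 - -4.5) = 2(3.5) = 7.0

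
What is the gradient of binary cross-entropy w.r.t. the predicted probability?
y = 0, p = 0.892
∂L/∂p = 9.259

∂L/∂p = -y/p + (1-y)/(1-p) = 0 + 1/0.108 = 9.259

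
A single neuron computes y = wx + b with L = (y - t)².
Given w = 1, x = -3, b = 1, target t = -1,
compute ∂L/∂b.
∂L/∂b = -2

y = wx + b = (1)(-3) + 1 = -2
∂L/∂y = 2(y - t) = 2(-2 - -1) = -2
∂y/∂b = 1
∂L/∂b = ∂L/∂y · ∂y/∂b = -2 × 1 = -2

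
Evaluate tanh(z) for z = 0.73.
0.6231

tanh(0.73) = (e^(0.73) - e^(-0.73))/(e^(0.73) + e^(-0.73)) = 0.6231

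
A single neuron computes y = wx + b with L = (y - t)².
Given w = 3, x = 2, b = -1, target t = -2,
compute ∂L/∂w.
∂L/∂w = 28

y = wx + b = (3)(2) + -1 = 5
∂L/∂y = 2(y - t) = 2(5 - -2) = 14
∂y/∂w = x = 2
∂L/∂w = ∂L/∂y · ∂y/∂w = 14 × 2 = 28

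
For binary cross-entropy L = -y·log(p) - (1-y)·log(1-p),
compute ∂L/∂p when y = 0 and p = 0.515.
∂L/∂p = 2.062

∂L/∂p = -y/p + (1-y)/(1-p) = 0 + 1/0.485 = 2.062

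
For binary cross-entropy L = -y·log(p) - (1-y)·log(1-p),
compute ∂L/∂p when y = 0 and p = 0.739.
∂L/∂p = 3.831

∂L/∂p = -y/p + (1-y)/(1-p) = 0 + 1/0.261 = 3.831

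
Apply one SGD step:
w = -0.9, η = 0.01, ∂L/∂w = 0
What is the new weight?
w_new = -0.9

w_new = w - η·∂L/∂w = -0.9 - 0.01×(0) = -0.9 - (0) = -0.9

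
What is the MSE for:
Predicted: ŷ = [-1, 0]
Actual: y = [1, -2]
MSE = 4

MSE = (1/2)((-1-1)² + (0--2)²) = (1/2)(4 + 4) = 4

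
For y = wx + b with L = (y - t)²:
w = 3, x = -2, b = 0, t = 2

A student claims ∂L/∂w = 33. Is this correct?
Incorrect

y = (3)(-2) + 0 = -6
∂L/∂y = 2(y - t) = 2(-6 - 2) = -16
∂y/∂w = x = -2
∂L/∂w = -16 × -2 = 32

Claimed value: 33
Incorrect: The correct gradient is 32.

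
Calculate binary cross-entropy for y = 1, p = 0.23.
L = 1.47

L = -1·log(0.23) - 0·log(0.77) = -log(0.23) = 1.47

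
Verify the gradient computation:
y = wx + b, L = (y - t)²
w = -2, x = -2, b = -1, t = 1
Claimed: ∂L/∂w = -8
Correct

y = (-2)(-2) + -1 = 3
∂L/∂y = 2(y - t) = 2(3 - 1) = 4
∂y/∂w = x = -2
∂L/∂w = 4 × -2 = -8

Claimed value: -8
Correct: The correct gradient is -8.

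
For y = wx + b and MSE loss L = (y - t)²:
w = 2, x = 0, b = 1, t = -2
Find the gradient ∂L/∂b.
∂L/∂b = 6

y = wx + b = (2)(0) + 1 = 1
∂L/∂y = 2(y - t) = 2(1 - -2) = 6
∂y/∂b = 1
∂L/∂b = ∂L/∂y · ∂y/∂b = 6 × 1 = 6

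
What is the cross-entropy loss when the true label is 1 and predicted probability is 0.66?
L = 0.4155

L = -1·log(0.66) - 0·log(0.34) = -log(0.66) = 0.4155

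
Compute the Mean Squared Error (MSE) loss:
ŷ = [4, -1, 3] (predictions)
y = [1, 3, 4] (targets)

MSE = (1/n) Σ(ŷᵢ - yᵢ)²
MSE = 8.667

MSE = (1/3)((4-1)² + (-1-3)² + (3-4)²) = (1/3)(9 + 16 + 1) = 8.667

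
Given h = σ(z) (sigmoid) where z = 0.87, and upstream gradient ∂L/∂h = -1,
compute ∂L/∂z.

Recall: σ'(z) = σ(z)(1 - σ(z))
∂L/∂z = -0.2081

σ(0.87) = 0.7047
σ'(0.87) = σ(0.87)(1 - σ(0.87)) = 0.7047 × 0.2953 = 0.2081
∂L/∂z = ∂L/∂h · σ'(z) = -1 × 0.2081 = -0.2081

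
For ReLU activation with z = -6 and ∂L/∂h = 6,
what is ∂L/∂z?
∂L/∂z = 0

h = ReLU(-6) = 0
Since z < 0: ∂h/∂z = 0
∂L/∂z = ∂L/∂h · ∂h/∂z = 6 × 0 = 0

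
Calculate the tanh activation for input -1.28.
-0.8565

tanh(-1.28) = (e^(-1.28) - e^(1.28))/(e^(-1.28) + e^(1.28)) = -0.8565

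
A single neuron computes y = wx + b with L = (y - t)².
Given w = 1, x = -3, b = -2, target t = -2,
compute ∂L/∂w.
∂L/∂w = 18

y = wx + b = (1)(-3) + -2 = -5
∂L/∂y = 2(y - t) = 2(-5 - -2) = -6
∂y/∂w = x = -3
∂L/∂w = ∂L/∂y · ∂y/∂w = -6 × -3 = 18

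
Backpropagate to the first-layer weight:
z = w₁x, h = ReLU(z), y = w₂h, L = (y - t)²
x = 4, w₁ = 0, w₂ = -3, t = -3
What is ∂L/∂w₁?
∂L/∂w₁ = 0

Forward pass:
z = w₁x = 0×4 = 0
h = ReLU(0) = 0
y = w₂h = -3×0 = 0

Backward pass:
∂L/∂y = 2(y - t) = 2(0 - -3) = 6
∂y/∂h = w₂ = -3
∂h/∂z = 0 (ReLU derivative)
∂z/∂w₁ = x = 4

∂L/∂w₁ = 6 × -3 × 0 × 4 = 0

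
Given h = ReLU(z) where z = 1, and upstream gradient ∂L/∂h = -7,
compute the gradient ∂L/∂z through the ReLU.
∂L/∂z = -7

h = ReLU(1) = 1
Since z > 0: ∂h/∂z = 1
∂L/∂z = ∂L/∂h · ∂h/∂z = -7 × 1 = -7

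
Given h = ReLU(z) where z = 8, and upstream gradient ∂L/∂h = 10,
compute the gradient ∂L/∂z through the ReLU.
∂L/∂z = 10

h = ReLU(8) = 8
Since z > 0: ∂h/∂z = 1
∂L/∂z = ∂L/∂h · ∂h/∂z = 10 × 1 = 10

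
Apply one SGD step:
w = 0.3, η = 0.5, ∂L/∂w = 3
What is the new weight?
w_new = -1.2

w_new = w - η·∂L/∂w = 0.3 - 0.5×(3) = 0.3 - (1.5) = -1.2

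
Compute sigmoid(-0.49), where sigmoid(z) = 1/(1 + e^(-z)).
0.3799

sigmoid(-0.49) = 1/(1 + e^(0.49)) = 1/(1 + 1.632) = 0.3799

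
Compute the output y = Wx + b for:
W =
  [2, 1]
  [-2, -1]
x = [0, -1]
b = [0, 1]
y = [-1, 2]

Wx = [2×0 + 1×-1, -2×0 + -1×-1]
   = [-1, 1]
y = Wx + b = [-1 + 0, 1 + 1] = [-1, 2]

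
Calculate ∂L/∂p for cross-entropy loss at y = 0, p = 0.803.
∂L/∂p = 5.076

∂L/∂p = -y/p + (1-y)/(1-p) = 0 + 1/0.197 = 5.076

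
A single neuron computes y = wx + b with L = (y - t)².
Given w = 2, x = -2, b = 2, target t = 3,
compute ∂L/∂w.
∂L/∂w = 20

y = wx + b = (2)(-2) + 2 = -2
∂L/∂y = 2(y - t) = 2(-2 - 3) = -10
∂y/∂w = x = -2
∂L/∂w = ∂L/∂y · ∂y/∂w = -10 × -2 = 20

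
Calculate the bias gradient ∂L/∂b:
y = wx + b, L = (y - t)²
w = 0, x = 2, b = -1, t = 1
∂L/∂b = -4

y = wx + b = (0)(2) + -1 = -1
∂L/∂y = 2(y - t) = 2(-1 - 1) = -4
∂y/∂b = 1
∂L/∂b = ∂L/∂y · ∂y/∂b = -4 × 1 = -4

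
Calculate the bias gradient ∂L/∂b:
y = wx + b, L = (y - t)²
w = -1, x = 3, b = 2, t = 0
∂L/∂b = -2

y = wx + b = (-1)(3) + 2 = -1
∂L/∂y = 2(y - t) = 2(-1 - 0) = -2
∂y/∂b = 1
∂L/∂b = ∂L/∂y · ∂y/∂b = -2 × 1 = -2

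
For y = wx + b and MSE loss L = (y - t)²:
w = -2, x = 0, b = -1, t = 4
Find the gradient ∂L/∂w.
∂L/∂w = 0

y = wx + b = (-2)(0) + -1 = -1
∂L/∂y = 2(y - t) = 2(-1 - 4) = -10
∂y/∂w = x = 0
∂L/∂w = ∂L/∂y · ∂y/∂w = -10 × 0 = 0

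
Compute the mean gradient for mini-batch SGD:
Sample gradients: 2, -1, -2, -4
Average gradient = -1.25

Average = (1/4)(2 + -1 + -2 + -4) = -5/4 = -1.25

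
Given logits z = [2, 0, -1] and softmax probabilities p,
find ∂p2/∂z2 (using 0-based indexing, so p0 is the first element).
∂p2/∂z2 = 0.04025

p = softmax(z) = [0.8438, 0.1142, 0.04201]
p2 = 0.04201

∂p2/∂z2 = p2(1 - p2) = 0.04201 × (1 - 0.04201) = 0.04025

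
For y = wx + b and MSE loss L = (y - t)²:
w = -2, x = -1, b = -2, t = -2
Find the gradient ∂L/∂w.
∂L/∂w = -4

y = wx + b = (-2)(-1) + -2 = 0
∂L/∂y = 2(y - t) = 2(0 - -2) = 4
∂y/∂w = x = -1
∂L/∂w = ∂L/∂y · ∂y/∂w = 4 × -1 = -4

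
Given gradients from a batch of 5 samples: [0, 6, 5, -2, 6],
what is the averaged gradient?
Average gradient = 3

Average = (1/5)(0 + 6 + 5 + -2 + 6) = 15/5 = 3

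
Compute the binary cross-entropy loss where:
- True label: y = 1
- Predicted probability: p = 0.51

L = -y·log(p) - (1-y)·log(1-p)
L = 0.6733

L = -1·log(0.51) - 0·log(0.49) = -log(0.51) = 0.6733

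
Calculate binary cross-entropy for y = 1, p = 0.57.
L = 0.5621

L = -1·log(0.57) - 0·log(0.43) = -log(0.57) = 0.5621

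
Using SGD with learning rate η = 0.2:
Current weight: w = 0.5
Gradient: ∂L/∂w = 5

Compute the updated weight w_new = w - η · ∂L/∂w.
w_new = -0.5

w_new = w - η·∂L/∂w = 0.5 - 0.2×(5) = 0.5 - (1) = -0.5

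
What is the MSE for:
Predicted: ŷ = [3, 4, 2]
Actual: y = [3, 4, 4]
MSE = 1.333

MSE = (1/3)((3-3)² + (4-4)² + (2-4)²) = (1/3)(0 + 0 + 4) = 1.333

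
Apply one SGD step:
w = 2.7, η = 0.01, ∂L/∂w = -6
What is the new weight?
w_new = 2.76

w_new = w - η·∂L/∂w = 2.7 - 0.01×(-6) = 2.7 - (-0.06) = 2.76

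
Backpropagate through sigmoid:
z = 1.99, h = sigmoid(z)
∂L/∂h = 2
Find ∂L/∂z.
∂L/∂z = 0.2116

σ(1.99) = 0.8797
σ'(1.99) = σ(1.99)(1 - σ(1.99)) = 0.8797 × 0.1203 = 0.1058
∂L/∂z = ∂L/∂h · σ'(z) = 2 × 0.1058 = 0.2116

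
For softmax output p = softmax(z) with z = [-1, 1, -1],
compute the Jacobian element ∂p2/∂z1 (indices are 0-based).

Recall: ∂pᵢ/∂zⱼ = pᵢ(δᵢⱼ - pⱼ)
∂p2/∂z1 = -0.08382

p = softmax(z) = [0.1065, 0.787, 0.1065]
p2 = 0.1065, p1 = 0.787

∂p2/∂z1 = -p2 × p1 = -0.1065 × 0.787 = -0.08382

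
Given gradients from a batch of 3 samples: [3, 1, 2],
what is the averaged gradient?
Average gradient = 2

Average = (1/3)(3 + 1 + 2) = 6/3 = 2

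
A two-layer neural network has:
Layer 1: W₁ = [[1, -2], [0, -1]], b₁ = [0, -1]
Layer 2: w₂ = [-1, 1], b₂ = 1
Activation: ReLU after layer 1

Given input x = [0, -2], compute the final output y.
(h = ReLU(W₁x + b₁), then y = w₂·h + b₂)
y = -2

Layer 1 pre-activation: z₁ = [4, 1]
After ReLU: h = [4, 1]
Layer 2 output: y = -1×4 + 1×1 + 1 = -2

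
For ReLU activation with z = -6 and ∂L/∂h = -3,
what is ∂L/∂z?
∂L/∂z = 0

h = ReLU(-6) = 0
Since z < 0: ∂h/∂z = 0
∂L/∂z = ∂L/∂h · ∂h/∂z = -3 × 0 = 0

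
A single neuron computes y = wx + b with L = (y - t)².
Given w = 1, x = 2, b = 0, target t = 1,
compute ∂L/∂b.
∂L/∂b = 2

y = wx + b = (1)(2) + 0 = 2
∂L/∂y = 2(y - t) = 2(2 - 1) = 2
∂y/∂b = 1
∂L/∂b = ∂L/∂y · ∂y/∂b = 2 × 1 = 2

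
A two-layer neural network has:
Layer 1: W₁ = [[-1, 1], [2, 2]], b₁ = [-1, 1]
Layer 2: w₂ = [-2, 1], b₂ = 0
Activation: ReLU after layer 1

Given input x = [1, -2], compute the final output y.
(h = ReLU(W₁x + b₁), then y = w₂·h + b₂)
y = 0

Layer 1 pre-activation: z₁ = [-4, -1]
After ReLU: h = [0, 0]
Layer 2 output: y = -2×0 + 1×0 + 0 = 0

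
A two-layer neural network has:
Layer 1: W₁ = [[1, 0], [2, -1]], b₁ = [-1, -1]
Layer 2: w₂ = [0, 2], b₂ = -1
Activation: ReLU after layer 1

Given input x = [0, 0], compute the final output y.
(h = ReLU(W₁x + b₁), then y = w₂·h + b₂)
y = -1

Layer 1 pre-activation: z₁ = [-1, -1]
After ReLU: h = [0, 0]
Layer 2 output: y = 0×0 + 2×0 + -1 = -1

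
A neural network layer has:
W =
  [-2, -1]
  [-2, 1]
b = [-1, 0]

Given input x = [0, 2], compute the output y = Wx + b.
y = [-3, 2]

Wx = [-2×0 + -1×2, -2×0 + 1×2]
   = [-2, 2]
y = Wx + b = [-2 + -1, 2 + 0] = [-3, 2]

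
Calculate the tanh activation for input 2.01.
0.9647

tanh(2.01) = (e^(2.01) - e^(-2.01))/(e^(2.01) + e^(-2.01)) = 0.9647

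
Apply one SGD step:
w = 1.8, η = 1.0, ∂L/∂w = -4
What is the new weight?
w_new = 5.8

w_new = w - η·∂L/∂w = 1.8 - 1.0×(-4) = 1.8 - (-4) = 5.8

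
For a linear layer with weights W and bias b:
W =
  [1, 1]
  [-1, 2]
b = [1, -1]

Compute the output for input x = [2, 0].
y = [3, -3]

Wx = [1×2 + 1×0, -1×2 + 2×0]
   = [2, -2]
y = Wx + b = [2 + 1, -2 + -1] = [3, -3]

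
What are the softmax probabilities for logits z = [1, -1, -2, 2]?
p = [0.2562, 0.0347, 0.0128, 0.6964]

exp(z) = [2.718, 0.3679, 0.1353, 7.389]
Sum = 10.61
p = [0.2562, 0.0347, 0.0128, 0.6964]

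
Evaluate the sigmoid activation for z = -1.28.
0.2176

sigmoid(-1.28) = 1/(1 + e^(1.28)) = 1/(1 + 3.597) = 0.2176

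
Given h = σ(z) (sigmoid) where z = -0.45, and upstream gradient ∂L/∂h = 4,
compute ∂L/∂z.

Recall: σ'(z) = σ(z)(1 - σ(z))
∂L/∂z = 0.951

σ(-0.45) = 0.3894
σ'(-0.45) = σ(-0.45)(1 - σ(-0.45)) = 0.3894 × 0.6106 = 0.2378
∂L/∂z = ∂L/∂h · σ'(z) = 4 × 0.2378 = 0.951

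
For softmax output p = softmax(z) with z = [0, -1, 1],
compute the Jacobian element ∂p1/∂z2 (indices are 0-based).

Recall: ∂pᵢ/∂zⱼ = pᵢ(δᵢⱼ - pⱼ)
∂p1/∂z2 = -0.05989

p = softmax(z) = [0.2447, 0.09003, 0.6652]
p1 = 0.09003, p2 = 0.6652

∂p1/∂z2 = -p1 × p2 = -0.09003 × 0.6652 = -0.05989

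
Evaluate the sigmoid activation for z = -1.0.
0.2689

sigmoid(-1.0) = 1/(1 + e^(1.0)) = 1/(1 + 2.718) = 0.2689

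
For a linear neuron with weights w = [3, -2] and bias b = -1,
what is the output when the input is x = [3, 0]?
y = 8

y = (3)(3) + (-2)(0) + -1 = 8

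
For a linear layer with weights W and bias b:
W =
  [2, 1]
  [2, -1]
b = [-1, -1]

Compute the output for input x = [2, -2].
y = [1, 5]

Wx = [2×2 + 1×-2, 2×2 + -1×-2]
   = [2, 6]
y = Wx + b = [2 + -1, 6 + -1] = [1, 5]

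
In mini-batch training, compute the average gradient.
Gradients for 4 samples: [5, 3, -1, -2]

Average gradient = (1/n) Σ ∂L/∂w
Average gradient = 1.25

Average = (1/4)(5 + 3 + -1 + -2) = 5/4 = 1.25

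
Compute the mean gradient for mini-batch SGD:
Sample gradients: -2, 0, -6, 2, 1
Average gradient = -1

Average = (1/5)(-2 + 0 + -6 + 2 + 1) = -5/5 = -1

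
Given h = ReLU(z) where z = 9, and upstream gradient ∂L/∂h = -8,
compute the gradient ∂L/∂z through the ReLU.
∂L/∂z = -8

h = ReLU(9) = 9
Since z > 0: ∂h/∂z = 1
∂L/∂z = ∂L/∂h · ∂h/∂z = -8 × 1 = -8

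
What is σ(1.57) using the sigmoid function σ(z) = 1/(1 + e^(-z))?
0.8278

sigmoid(1.57) = 1/(1 + e^(-1.57)) = 1/(1 + 0.208) = 0.8278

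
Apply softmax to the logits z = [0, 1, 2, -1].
p = [0.0871, 0.2369, 0.6439, 0.0321]

exp(z) = [1, 2.718, 7.389, 0.3679]
Sum = 11.48
p = [0.0871, 0.2369, 0.6439, 0.0321]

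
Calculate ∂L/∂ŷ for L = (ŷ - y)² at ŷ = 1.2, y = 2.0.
∂L/∂ŷ = -1.6

∂L/∂ŷ = 2(ŷ - y) = 2(1.2 - 2.0) = 2(-0.8) = -1.6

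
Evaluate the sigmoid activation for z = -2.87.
0.05366

sigmoid(-2.87) = 1/(1 + e^(2.87)) = 1/(1 + 17.64) = 0.05366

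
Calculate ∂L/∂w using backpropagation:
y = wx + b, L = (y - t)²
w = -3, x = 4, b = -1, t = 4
∂L/∂w = -136

y = wx + b = (-3)(4) + -1 = -13
∂L/∂y = 2(y - t) = 2(-13 - 4) = -34
∂y/∂w = x = 4
∂L/∂w = ∂L/∂y · ∂y/∂w = -34 × 4 = -136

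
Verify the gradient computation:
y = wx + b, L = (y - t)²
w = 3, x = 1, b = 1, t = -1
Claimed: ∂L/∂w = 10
Correct

y = (3)(1) + 1 = 4
∂L/∂y = 2(y - t) = 2(4 - -1) = 10
∂y/∂w = x = 1
∂L/∂w = 10 × 1 = 10

Claimed value: 10
Correct: The correct gradient is 10.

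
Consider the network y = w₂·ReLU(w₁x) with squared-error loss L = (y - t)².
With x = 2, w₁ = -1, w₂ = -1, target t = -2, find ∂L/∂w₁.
∂L/∂w₁ = 0

Forward pass:
z = w₁x = -1×2 = -2
h = ReLU(-2) = 0
y = w₂h = -1×0 = 0

Backward pass:
∂L/∂y = 2(y - t) = 2(0 - -2) = 4
∂y/∂h = w₂ = -1
∂h/∂z = 0 (ReLU derivative)
∂z/∂w₁ = x = 2

∂L/∂w₁ = 4 × -1 × 0 × 2 = 0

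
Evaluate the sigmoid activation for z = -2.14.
0.1053

sigmoid(-2.14) = 1/(1 + e^(2.14)) = 1/(1 + 8.499) = 0.1053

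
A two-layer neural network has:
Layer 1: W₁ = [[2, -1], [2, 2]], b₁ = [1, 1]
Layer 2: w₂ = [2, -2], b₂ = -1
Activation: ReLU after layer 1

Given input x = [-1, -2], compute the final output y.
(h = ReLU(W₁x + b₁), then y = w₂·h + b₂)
y = 1

Layer 1 pre-activation: z₁ = [1, -5]
After ReLU: h = [1, 0]
Layer 2 output: y = 2×1 + -2×0 + -1 = 1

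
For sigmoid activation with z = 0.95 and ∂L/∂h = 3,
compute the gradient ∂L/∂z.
∂L/∂z = 0.6033

σ(0.95) = 0.7211
σ'(0.95) = σ(0.95)(1 - σ(0.95)) = 0.7211 × 0.2789 = 0.2011
∂L/∂z = ∂L/∂h · σ'(z) = 3 × 0.2011 = 0.6033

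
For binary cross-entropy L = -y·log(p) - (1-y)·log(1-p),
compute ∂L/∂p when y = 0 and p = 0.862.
∂L/∂p = 7.246

∂L/∂p = -y/p + (1-y)/(1-p) = 0 + 1/0.138 = 7.246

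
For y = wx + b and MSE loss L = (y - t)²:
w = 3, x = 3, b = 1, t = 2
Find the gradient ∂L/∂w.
∂L/∂w = 48

y = wx + b = (3)(3) + 1 = 10
∂L/∂y = 2(y - t) = 2(10 - 2) = 16
∂y/∂w = x = 3
∂L/∂w = ∂L/∂y · ∂y/∂w = 16 × 3 = 48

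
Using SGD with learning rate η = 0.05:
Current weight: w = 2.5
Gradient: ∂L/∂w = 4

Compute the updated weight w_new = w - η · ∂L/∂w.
w_new = 2.3

w_new = w - η·∂L/∂w = 2.5 - 0.05×(4) = 2.5 - (0.2) = 2.3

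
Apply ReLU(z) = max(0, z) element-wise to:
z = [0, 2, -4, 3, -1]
h = [0, 2, 0, 3, 0]

ReLU applied element-wise: max(0,0)=0, max(0,2)=2, max(0,-4)=0, max(0,3)=3, max(0,-1)=0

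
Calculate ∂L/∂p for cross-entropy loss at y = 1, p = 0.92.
∂L/∂p = -1.087

∂L/∂p = -y/p + (1-y)/(1-p) = -1/0.92 + 0 = -1.087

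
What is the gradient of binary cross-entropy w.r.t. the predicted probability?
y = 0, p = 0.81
∂L/∂p = 5.263

∂L/∂p = -y/p + (1-y)/(1-p) = 0 + 1/0.19 = 5.263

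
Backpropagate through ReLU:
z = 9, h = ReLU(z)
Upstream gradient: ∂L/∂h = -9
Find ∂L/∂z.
∂L/∂z = -9

h = ReLU(9) = 9
Since z > 0: ∂h/∂z = 1
∂L/∂z = ∂L/∂h · ∂h/∂z = -9 × 1 = -9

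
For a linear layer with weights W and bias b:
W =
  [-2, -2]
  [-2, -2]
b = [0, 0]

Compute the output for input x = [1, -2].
y = [2, 2]

Wx = [-2×1 + -2×-2, -2×1 + -2×-2]
   = [2, 2]
y = Wx + b = [2 + 0, 2 + 0] = [2, 2]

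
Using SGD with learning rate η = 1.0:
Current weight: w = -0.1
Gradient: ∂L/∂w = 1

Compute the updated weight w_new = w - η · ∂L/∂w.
w_new = -1.1

w_new = w - η·∂L/∂w = -0.1 - 1.0×(1) = -0.1 - (1) = -1.1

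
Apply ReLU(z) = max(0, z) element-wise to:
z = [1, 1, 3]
h = [1, 1, 3]

ReLU applied element-wise: max(0,1)=1, max(0,1)=1, max(0,3)=3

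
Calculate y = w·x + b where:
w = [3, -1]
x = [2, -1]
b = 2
y = 9

y = (3)(2) + (-1)(-1) + 2 = 9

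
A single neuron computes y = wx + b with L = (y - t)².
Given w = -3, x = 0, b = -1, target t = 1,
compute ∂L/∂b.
∂L/∂b = -4

y = wx + b = (-3)(0) + -1 = -1
∂L/∂y = 2(y - t) = 2(-1 - 1) = -4
∂y/∂b = 1
∂L/∂b = ∂L/∂y · ∂y/∂b = -4 × 1 = -4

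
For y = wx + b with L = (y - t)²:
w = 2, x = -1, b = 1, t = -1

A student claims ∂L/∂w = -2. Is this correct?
Incorrect

y = (2)(-1) + 1 = -1
∂L/∂y = 2(y - t) = 2(-1 - -1) = 0
∂y/∂w = x = -1
∂L/∂w = 0 × -1 = 0

Claimed value: -2
Incorrect: The correct gradient is 0.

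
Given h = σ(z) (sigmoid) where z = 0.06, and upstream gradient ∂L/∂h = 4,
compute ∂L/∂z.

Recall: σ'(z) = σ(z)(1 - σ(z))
∂L/∂z = 0.9991

σ(0.06) = 0.515
σ'(0.06) = σ(0.06)(1 - σ(0.06)) = 0.515 × 0.485 = 0.2498
∂L/∂z = ∂L/∂h · σ'(z) = 4 × 0.2498 = 0.9991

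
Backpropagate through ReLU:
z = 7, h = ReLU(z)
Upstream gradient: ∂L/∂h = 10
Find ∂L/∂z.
∂L/∂z = 10

h = ReLU(7) = 7
Since z > 0: ∂h/∂z = 1
∂L/∂z = ∂L/∂h · ∂h/∂z = 10 × 1 = 10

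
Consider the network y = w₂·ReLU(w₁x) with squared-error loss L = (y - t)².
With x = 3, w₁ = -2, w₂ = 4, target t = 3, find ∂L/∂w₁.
∂L/∂w₁ = 0

Forward pass:
z = w₁x = -2×3 = -6
h = ReLU(-6) = 0
y = w₂h = 4×0 = 0

Backward pass:
∂L/∂y = 2(y - t) = 2(0 - 3) = -6
∂y/∂h = w₂ = 4
∂h/∂z = 0 (ReLU derivative)
∂z/∂w₁ = x = 3

∂L/∂w₁ = -6 × 4 × 0 × 3 = 0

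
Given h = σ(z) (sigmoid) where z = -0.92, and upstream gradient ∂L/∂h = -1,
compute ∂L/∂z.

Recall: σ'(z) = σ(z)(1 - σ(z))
∂L/∂z = -0.2038

σ(-0.92) = 0.285
σ'(-0.92) = σ(-0.92)(1 - σ(-0.92)) = 0.285 × 0.715 = 0.2038
∂L/∂z = ∂L/∂h · σ'(z) = -1 × 0.2038 = -0.2038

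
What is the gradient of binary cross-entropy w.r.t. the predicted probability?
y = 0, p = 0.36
∂L/∂p = 1.562

∂L/∂p = -y/p + (1-y)/(1-p) = 0 + 1/0.64 = 1.562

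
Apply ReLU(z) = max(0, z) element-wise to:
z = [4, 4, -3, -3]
h = [4, 4, 0, 0]

ReLU applied element-wise: max(0,4)=4, max(0,4)=4, max(0,-3)=0, max(0,-3)=0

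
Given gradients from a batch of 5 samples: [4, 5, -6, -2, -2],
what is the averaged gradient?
Average gradient = -0.2

Average = (1/5)(4 + 5 + -6 + -2 + -2) = -1/5 = -0.2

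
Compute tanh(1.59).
0.9201

tanh(1.59) = (e^(1.59) - e^(-1.59))/(e^(1.59) + e^(-1.59)) = 0.9201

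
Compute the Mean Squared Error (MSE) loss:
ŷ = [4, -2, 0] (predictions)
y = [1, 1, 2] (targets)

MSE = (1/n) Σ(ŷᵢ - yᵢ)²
MSE = 7.333

MSE = (1/3)((4-1)² + (-2-1)² + (0-2)²) = (1/3)(9 + 9 + 4) = 7.333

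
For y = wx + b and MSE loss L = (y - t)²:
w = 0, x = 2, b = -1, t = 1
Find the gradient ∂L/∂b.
∂L/∂b = -4

y = wx + b = (0)(2) + -1 = -1
∂L/∂y = 2(y - t) = 2(-1 - 1) = -4
∂y/∂b = 1
∂L/∂b = ∂L/∂y · ∂y/∂b = -4 × 1 = -4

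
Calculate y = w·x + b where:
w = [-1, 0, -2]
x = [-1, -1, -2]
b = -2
y = 3

y = (-1)(-1) + (0)(-1) + (-2)(-2) + -2 = 3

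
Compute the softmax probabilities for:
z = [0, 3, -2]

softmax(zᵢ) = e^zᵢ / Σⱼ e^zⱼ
p = [0.0471, 0.9465, 0.0064]

exp(z) = [1, 20.09, 0.1353]
Sum = 21.22
p = [0.0471, 0.9465, 0.0064]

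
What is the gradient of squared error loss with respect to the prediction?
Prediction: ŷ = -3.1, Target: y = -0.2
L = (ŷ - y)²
∂L/∂ŷ = -5.8

∂L/∂ŷ = 2(ŷ - y) = 2(-3.1 - -0.2) = 2(-2.9) = -5.8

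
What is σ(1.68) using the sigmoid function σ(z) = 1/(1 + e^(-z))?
0.8429

sigmoid(1.68) = 1/(1 + e^(-1.68)) = 1/(1 + 0.1864) = 0.8429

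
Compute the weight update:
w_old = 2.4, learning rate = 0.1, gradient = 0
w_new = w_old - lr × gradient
w_new = 2.4

w_new = w - η·∂L/∂w = 2.4 - 0.1×(0) = 2.4 - (0) = 2.4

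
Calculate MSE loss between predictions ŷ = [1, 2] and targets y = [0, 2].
MSE = 0.5

MSE = (1/2)((1-0)² + (2-2)²) = (1/2)(1 + 0) = 0.5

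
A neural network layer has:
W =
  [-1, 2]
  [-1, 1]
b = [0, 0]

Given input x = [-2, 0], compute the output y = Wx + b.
y = [2, 2]

Wx = [-1×-2 + 2×0, -1×-2 + 1×0]
   = [2, 2]
y = Wx + b = [2 + 0, 2 + 0] = [2, 2]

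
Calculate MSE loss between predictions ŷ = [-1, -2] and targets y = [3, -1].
MSE = 8.5

MSE = (1/2)((-1-3)² + (-2--1)²) = (1/2)(16 + 1) = 8.5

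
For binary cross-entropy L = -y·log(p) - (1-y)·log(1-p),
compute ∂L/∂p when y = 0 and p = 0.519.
∂L/∂p = 2.079

∂L/∂p = -y/p + (1-y)/(1-p) = 0 + 1/0.481 = 2.079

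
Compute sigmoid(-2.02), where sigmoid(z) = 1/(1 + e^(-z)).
0.1171

sigmoid(-2.02) = 1/(1 + e^(2.02)) = 1/(1 + 7.538) = 0.1171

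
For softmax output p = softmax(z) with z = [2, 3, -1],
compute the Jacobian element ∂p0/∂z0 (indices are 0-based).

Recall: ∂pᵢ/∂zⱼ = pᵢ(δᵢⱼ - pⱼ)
∂p0/∂z0 = 0.195

p = softmax(z) = [0.2654, 0.7214, 0.01321]
p0 = 0.2654

∂p0/∂z0 = p0(1 - p0) = 0.2654 × (1 - 0.2654) = 0.195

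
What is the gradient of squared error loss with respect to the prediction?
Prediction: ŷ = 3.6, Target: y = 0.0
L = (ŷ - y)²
∂L/∂ŷ = 7.2

∂L/∂ŷ = 2(ŷ - y) = 2(3.6 - 0.0) = 2(3.6) = 7.2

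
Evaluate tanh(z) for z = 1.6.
0.9217

tanh(1.6) = (e^(1.6) - e^(-1.6))/(e^(1.6) + e^(-1.6)) = 0.9217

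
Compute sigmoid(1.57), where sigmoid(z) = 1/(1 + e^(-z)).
0.8278

sigmoid(1.57) = 1/(1 + e^(-1.57)) = 1/(1 + 0.208) = 0.8278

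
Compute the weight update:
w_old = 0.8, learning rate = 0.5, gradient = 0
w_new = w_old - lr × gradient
w_new = 0.8

w_new = w - η·∂L/∂w = 0.8 - 0.5×(0) = 0.8 - (0) = 0.8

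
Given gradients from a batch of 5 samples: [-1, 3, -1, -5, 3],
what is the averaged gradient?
Average gradient = -0.2

Average = (1/5)(-1 + 3 + -1 + -5 + 3) = -1/5 = -0.2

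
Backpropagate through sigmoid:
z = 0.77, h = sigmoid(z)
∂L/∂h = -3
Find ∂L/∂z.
∂L/∂z = -0.649

σ(0.77) = 0.6835
σ'(0.77) = σ(0.77)(1 - σ(0.77)) = 0.6835 × 0.3165 = 0.2163
∂L/∂z = ∂L/∂h · σ'(z) = -3 × 0.2163 = -0.649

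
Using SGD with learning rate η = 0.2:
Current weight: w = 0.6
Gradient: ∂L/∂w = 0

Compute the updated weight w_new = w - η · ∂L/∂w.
w_new = 0.6

w_new = w - η·∂L/∂w = 0.6 - 0.2×(0) = 0.6 - (0) = 0.6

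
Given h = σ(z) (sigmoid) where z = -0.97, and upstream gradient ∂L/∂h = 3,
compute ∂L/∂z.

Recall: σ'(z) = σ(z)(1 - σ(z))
∂L/∂z = 0.598

σ(-0.97) = 0.2749
σ'(-0.97) = σ(-0.97)(1 - σ(-0.97)) = 0.2749 × 0.7251 = 0.1993
∂L/∂z = ∂L/∂h · σ'(z) = 3 × 0.1993 = 0.598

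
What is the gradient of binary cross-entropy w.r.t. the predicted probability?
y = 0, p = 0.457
∂L/∂p = 1.842

∂L/∂p = -y/p + (1-y)/(1-p) = 0 + 1/0.543 = 1.842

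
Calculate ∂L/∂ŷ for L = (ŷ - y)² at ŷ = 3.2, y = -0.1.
∂L/∂ŷ = 6.6

∂L/∂ŷ = 2(ŷ - y) = 2(3.2 - -0.1) = 2(3.3) = 6.6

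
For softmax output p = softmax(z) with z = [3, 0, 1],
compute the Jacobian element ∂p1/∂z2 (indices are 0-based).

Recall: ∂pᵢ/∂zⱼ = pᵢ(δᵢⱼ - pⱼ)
∂p1/∂z2 = -0.004797

p = softmax(z) = [0.8438, 0.04201, 0.1142]
p1 = 0.04201, p2 = 0.1142

∂p1/∂z2 = -p1 × p2 = -0.04201 × 0.1142 = -0.004797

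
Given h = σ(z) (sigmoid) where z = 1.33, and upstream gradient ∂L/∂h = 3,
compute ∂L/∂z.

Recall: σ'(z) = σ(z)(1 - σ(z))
∂L/∂z = 0.4962

σ(1.33) = 0.7908
σ'(1.33) = σ(1.33)(1 - σ(1.33)) = 0.7908 × 0.2092 = 0.1654
∂L/∂z = ∂L/∂h · σ'(z) = 3 × 0.1654 = 0.4962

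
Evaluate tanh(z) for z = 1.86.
0.9527

tanh(1.86) = (e^(1.86) - e^(-1.86))/(e^(1.86) + e^(-1.86)) = 0.9527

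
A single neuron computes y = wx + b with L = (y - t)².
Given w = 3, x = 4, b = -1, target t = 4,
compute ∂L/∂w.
∂L/∂w = 56

y = wx + b = (3)(4) + -1 = 11
∂L/∂y = 2(y - t) = 2(11 - 4) = 14
∂y/∂w = x = 4
∂L/∂w = ∂L/∂y · ∂y/∂w = 14 × 4 = 56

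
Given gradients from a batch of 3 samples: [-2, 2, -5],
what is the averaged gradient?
Average gradient = -1.667

Average = (1/3)(-2 + 2 + -5) = -5/3 = -1.667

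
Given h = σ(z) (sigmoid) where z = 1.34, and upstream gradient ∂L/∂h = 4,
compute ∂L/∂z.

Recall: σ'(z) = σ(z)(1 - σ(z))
∂L/∂z = 0.6578

σ(1.34) = 0.7925
σ'(1.34) = σ(1.34)(1 - σ(1.34)) = 0.7925 × 0.2075 = 0.1644
∂L/∂z = ∂L/∂h · σ'(z) = 4 × 0.1644 = 0.6578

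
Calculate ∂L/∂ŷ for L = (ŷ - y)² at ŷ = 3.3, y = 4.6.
∂L/∂ŷ = -2.6

∂L/∂ŷ = 2(ŷ - y) = 2(3.3 - 4.6) = 2(-1.3) = -2.6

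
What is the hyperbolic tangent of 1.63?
0.9261

tanh(1.63) = (e^(1.63) - e^(-1.63))/(e^(1.63) + e^(-1.63)) = 0.9261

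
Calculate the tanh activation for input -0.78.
-0.6527

tanh(-0.78) = (e^(-0.78) - e^(0.78))/(e^(-0.78) + e^(0.78)) = -0.6527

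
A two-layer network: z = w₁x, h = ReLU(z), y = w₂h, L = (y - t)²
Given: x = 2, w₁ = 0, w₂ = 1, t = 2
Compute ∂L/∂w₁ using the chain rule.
∂L/∂w₁ = 0

Forward pass:
z = w₁x = 0×2 = 0
h = ReLU(0) = 0
y = w₂h = 1×0 = 0

Backward pass:
∂L/∂y = 2(y - t) = 2(0 - 2) = -4
∂y/∂h = w₂ = 1
∂h/∂z = 0 (ReLU derivative)
∂z/∂w₁ = x = 2

∂L/∂w₁ = -4 × 1 × 0 × 2 = 0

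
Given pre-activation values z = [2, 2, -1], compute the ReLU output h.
h = [2, 2, 0]

ReLU applied element-wise: max(0,2)=2, max(0,2)=2, max(0,-1)=0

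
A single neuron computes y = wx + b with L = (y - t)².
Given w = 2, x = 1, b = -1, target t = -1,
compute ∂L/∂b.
∂L/∂b = 4

y = wx + b = (2)(1) + -1 = 1
∂L/∂y = 2(y - t) = 2(1 - -1) = 4
∂y/∂b = 1
∂L/∂b = ∂L/∂y · ∂y/∂b = 4 × 1 = 4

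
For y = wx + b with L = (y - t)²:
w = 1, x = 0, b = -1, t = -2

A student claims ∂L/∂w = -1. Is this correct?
Incorrect

y = (1)(0) + -1 = -1
∂L/∂y = 2(y - t) = 2(-1 - -2) = 2
∂y/∂w = x = 0
∂L/∂w = 2 × 0 = 0

Claimed value: -1
Incorrect: The correct gradient is 0.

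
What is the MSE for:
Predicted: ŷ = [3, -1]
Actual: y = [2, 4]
MSE = 13

MSE = (1/2)((3-2)² + (-1-4)²) = (1/2)(1 + 25) = 13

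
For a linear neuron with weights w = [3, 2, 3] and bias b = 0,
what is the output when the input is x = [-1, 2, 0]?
y = 1

y = (3)(-1) + (2)(2) + (3)(0) + 0 = 1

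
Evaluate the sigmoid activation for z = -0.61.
0.3521

sigmoid(-0.61) = 1/(1 + e^(0.61)) = 1/(1 + 1.84) = 0.3521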